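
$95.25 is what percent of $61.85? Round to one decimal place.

154.0%

$95.25 ÷ $61.85 ≈ 154.0%.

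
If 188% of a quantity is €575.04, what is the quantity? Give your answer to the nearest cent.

€575.04 ÷ 1.88 ≈ €305.87.

€305.87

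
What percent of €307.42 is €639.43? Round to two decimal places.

€639.43 ÷ €307.42 ≈ 208.00%.

208.00%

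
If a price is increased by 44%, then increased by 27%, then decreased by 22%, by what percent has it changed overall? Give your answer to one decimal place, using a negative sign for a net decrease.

42.6%

A 44% increase multiplies by 1.44.
Then a 27% increase: 1.44 × 1.27 = 1.8288.
Then a 22% decrease: 1.8288 × 0.78 = 1.426464.
Overall factor 1.426464, i.e. 42.6%.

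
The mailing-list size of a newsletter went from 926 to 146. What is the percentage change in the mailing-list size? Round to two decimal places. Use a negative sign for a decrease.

Change: 146 − 926 = -780.
Relative to the original: -780 ÷ 926 ≈ -84.23%.

-84.23%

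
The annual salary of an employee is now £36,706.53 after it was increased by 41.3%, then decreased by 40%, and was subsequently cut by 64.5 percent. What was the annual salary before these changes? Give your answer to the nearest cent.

Undoing the 64.5% decrease: £36,706.53 ÷ 0.355 ≈ £103398.676056.
Undoing the 40% decrease: £103398.676056 ÷ 0.6 = £172331.12676.
Undoing the 41.3% increase: £172331.12676 ÷ 1.413 ≈ £121,961.17.

£121,961.17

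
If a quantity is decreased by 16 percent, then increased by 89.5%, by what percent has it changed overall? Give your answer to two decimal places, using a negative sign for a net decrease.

59.18%

A 16% decrease multiplies by 0.84.
Then an 89.5% increase: 0.84 × 1.895 = 1.5918.
Overall factor 1.5918, i.e. 59.18%.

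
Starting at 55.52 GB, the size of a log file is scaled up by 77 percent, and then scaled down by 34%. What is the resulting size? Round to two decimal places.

After the 77% increase: 55.52 × 1.77 = 98.2704.
34% decrease: 98.2704 × 0.66 = 64.858464 ≈ 64.86.

64.86 GB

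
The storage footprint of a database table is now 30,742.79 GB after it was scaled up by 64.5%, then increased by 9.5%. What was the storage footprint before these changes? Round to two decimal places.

17,067.24 GB

The overall multiplier applied was 1.645 × 1.095 = 1.801275.
So the original storage footprint was 30,742.79 ÷ 1.801275 ≈ 17,067.24 GB.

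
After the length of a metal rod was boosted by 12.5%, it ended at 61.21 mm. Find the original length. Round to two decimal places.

The overall multiplier applied was 1.125.
So the original length was 61.21 ÷ 1.125 ≈ 54.41 mm.

54.41 mm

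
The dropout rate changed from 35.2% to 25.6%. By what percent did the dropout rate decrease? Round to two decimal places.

27.27%

The change is 25.6 − 35.2 = -9.6 percentage points.
Relative to the original 35.2%, that is -9.6 ÷ 35.2 ≈ -27.27%.
So the dropout rate fell by 27.27%.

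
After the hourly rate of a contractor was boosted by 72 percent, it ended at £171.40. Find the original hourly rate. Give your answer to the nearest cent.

£99.65

The overall multiplier applied was 1.72.
So the original hourly rate was £171.40 ÷ 1.72 ≈ £99.65.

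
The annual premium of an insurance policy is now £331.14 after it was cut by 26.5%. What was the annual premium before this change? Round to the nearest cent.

£450.53

The overall multiplier applied was 0.735.
So the original annual premium was £331.14 ÷ 0.735 ≈ £450.53.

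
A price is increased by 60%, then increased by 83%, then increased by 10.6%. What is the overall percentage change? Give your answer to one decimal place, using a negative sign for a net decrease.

223.8%

The combined multiplier is 1.6 × 1.83 × 1.106 = 3.238368.
That corresponds to an increase of 223.8%.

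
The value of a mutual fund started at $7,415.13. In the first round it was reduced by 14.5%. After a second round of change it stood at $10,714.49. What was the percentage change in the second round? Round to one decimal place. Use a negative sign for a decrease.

69.0%

After the first round: $7,415.13 × 0.855 = $6339.93615.
Second-round multiplier: $10,714.49 ÷ $6339.93615 ≈ 1.69.
That is a change of 69.0%.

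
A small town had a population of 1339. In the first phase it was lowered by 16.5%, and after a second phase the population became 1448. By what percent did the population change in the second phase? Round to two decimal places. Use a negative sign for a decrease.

29.51%

After the first phase: 1339 × 0.835 = 1118.065.
Second-phase multiplier: 1448 ÷ 1118.065 ≈ 1.295095.
That is a change of 29.51%.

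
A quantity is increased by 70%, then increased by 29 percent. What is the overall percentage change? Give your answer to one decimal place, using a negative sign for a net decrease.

The combined multiplier is 1.7 × 1.29 = 2.193.
That corresponds to an increase of 119.3%.

119.3%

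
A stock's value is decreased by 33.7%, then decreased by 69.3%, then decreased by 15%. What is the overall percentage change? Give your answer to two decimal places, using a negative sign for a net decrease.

-82.70%

The combined multiplier is 0.663 × 0.307 × 0.85 = 0.17300985.
That corresponds to a decrease of 82.70%.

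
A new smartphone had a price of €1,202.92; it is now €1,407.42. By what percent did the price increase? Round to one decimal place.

Change: €1,407.42 − €1,202.92 = €204.50.
Relative to the original: €204.50 ÷ €1,202.92 ≈ 17.0%.
So the price increased by 17.0%.

17.0%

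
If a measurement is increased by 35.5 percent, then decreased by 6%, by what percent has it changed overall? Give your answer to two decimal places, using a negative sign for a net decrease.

A 35.5% increase multiplies by 1.355.
Then a 6% decrease: 1.355 × 0.94 = 1.2737.
Overall factor 1.2737, i.e. 27.37%.

27.37%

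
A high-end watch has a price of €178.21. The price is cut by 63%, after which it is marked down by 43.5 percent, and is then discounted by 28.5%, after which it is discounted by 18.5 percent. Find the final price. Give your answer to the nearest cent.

Each change multiplies by a factor: 0.37 × 0.565 × 0.715 × 0.815 = 0.12181866125.
€178.21 × 0.12181866125 = €21.7093036213625 ≈ €21.71.

€21.71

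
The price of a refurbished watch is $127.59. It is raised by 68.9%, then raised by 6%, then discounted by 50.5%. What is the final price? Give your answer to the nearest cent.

$113.07

Each change multiplies by a factor: 1.689 × 1.06 × 0.495 = 0.8862183.
$127.59 × 0.8862183 = $113.072592897 ≈ $113.07.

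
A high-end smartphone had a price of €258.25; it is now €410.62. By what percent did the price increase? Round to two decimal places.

59.00%

Change: €410.62 − €258.25 = €152.37.
Relative to the original: €152.37 ÷ €258.25 ≈ 59.00%.
So the price increased by 59.00%.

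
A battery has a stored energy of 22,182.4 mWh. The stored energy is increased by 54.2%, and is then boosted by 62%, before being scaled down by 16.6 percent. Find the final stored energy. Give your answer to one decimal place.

Each change multiplies by a factor: 1.542 × 1.62 × 0.834 = 2.08336536.
22,182.4 × 2.08336536 = 46214.043761664 ≈ 46,214.0.

46,214.0 mWh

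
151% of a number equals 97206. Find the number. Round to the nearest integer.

97206 ÷ 1.51 ≈ 64375.

64375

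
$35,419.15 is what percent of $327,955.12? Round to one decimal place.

10.8%

$35,419.15 ÷ $327,955.12 ≈ 10.8%.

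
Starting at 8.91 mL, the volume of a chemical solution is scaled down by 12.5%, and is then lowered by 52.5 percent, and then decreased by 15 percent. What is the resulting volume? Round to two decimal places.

Each change multiplies by a factor: 0.875 × 0.475 × 0.85 = 0.35328125.
8.91 × 0.35328125 = 3.1477359375 ≈ 3.15.

3.15 mL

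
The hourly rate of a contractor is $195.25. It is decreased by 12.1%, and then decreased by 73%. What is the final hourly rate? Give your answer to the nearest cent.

$46.34

Each change multiplies by a factor: 0.879 × 0.27 = 0.23733.
$195.25 × 0.23733 = $46.3386825 ≈ $46.34.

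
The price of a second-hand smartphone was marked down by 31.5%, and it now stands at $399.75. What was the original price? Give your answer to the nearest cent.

The overall multiplier applied was 0.685.
So the original price was $399.75 ÷ 0.685 ≈ $583.58.

$583.58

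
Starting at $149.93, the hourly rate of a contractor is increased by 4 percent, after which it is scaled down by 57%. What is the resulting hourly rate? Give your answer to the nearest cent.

Apply the 4% increase: $149.93 × 1.04 = $155.9272.
Apply the 57% decrease: $155.9272 × 0.43 = $67.048696 ≈ $67.05.

$67.05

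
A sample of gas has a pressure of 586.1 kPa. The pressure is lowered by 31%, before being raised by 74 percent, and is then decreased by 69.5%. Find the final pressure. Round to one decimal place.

214.6 kPa

Each change multiplies by a factor: 0.69 × 1.74 × 0.305 = 0.366183.
586.1 × 0.366183 = 214.6198563 ≈ 214.6.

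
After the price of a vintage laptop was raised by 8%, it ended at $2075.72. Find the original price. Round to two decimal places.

The overall multiplier applied was 1.08.
So the original price was $2075.72 ÷ 1.08 ≈ $1921.96.

$1921.96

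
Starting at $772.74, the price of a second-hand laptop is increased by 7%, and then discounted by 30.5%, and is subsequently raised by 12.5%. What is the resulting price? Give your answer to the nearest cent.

7% increase: $772.74 × 1.07 = $826.8318.
30.5% decrease: $826.8318 × 0.695 = $574.648101.
12.5% increase: $574.648101 × 1.125 = $646.479113625 ≈ $646.48.

$646.48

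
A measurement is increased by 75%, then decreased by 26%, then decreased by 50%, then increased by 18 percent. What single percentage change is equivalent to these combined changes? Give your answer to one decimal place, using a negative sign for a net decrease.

A 75% increase multiplies by 1.75.
Then a 26% decrease: 1.75 × 0.74 = 1.295.
Then a 50% decrease: 1.295 × 0.5 = 0.6475.
Then an 18% increase: 0.6475 × 1.18 = 0.76405.
Overall factor 0.76405, i.e. -23.6%.

-23.6%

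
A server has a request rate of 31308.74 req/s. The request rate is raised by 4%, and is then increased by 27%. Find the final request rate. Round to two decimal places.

41352.58 req/s

Each change multiplies by a factor: 1.04 × 1.27 = 1.3208.
31308.74 × 1.3208 = 41352.583792 ≈ 41352.58.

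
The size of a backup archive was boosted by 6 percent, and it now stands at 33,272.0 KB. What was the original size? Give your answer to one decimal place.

31,388.7 KB

The overall multiplier applied was 1.06.
So the original size was 33,272.0 ÷ 1.06 ≈ 31,388.7 KB.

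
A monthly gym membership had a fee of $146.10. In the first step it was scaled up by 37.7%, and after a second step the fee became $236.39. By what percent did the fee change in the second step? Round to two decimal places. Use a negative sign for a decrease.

After the first step: $146.10 × 1.377 = $201.1797.
Second-step multiplier: $236.39 ÷ $201.1797 ≈ 1.175019.
That is a change of 17.50%.

17.50%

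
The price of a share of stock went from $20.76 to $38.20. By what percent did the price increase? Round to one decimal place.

84.0%

Change: $38.20 − $20.76 = $17.44.
Relative to the original: $17.44 ÷ $20.76 ≈ 84.0%.
So the price increased by 84.0%.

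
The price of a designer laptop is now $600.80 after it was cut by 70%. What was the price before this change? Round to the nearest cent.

$2,002.67

The overall multiplier applied was 0.3.
So the original price was $600.80 ÷ 0.3 ≈ $2,002.67.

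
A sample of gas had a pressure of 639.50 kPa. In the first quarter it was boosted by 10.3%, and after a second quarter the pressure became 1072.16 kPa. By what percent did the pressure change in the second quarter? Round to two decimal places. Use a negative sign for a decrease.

52.00%

After the first quarter: 639.50 × 1.103 = 705.3685.
Second-quarter multiplier: 1072.16 ÷ 705.3685 ≈ 1.52.
That is a change of 52.00%.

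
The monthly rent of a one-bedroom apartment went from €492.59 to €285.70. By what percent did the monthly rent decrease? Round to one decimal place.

42.0%

Change: €285.70 − €492.59 = -€206.89.
Relative to the original: -€206.89 ÷ €492.59 ≈ -42.0%.
So the monthly rent decreased by 42.0%.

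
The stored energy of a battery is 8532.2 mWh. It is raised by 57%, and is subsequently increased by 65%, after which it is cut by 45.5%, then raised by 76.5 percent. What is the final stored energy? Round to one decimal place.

21261.1 mWh

57% increase: 8532.2 × 1.57 = 13395.554.
Apply the 65% increase: 13395.554 × 1.65 = 22102.6641.
Apply the 45.5% decrease: 22102.6641 × 0.545 = 12045.9519345.
76.5% increase: 12045.9519345 × 1.765 = 21261.1051643925 ≈ 21261.1.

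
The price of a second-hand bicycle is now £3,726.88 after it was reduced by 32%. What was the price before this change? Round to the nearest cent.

The overall multiplier applied was 0.68.
So the original price was £3,726.88 ÷ 0.68 ≈ £5,480.71.

£5,480.71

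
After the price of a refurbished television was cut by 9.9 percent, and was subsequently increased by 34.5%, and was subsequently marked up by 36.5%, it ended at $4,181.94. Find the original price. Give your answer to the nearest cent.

$2,528.12

The overall multiplier applied was 0.901 × 1.345 × 1.365 = 1.654168425.
So the original price was $4,181.94 ÷ 1.654168425 ≈ $2,528.12.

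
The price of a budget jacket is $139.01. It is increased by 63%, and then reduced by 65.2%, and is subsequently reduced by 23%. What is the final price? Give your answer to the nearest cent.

Each change multiplies by a factor: 1.63 × 0.348 × 0.77 = 0.4367748.
$139.01 × 0.4367748 = $60.716064948 ≈ $60.72.

$60.72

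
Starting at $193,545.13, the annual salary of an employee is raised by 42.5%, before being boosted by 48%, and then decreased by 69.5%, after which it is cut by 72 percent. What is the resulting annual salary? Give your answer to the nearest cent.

$34,859.14

After the 42.5% increase: $193,545.13 × 1.425 = $275801.81025.
48% increase: $275801.81025 × 1.48 = $408186.67917.
69.5% decrease: $408186.67917 × 0.305 = $124496.93714685.
Apply the 72% decrease: $124496.93714685 × 0.28 = $34859.142401118 ≈ $34,859.14.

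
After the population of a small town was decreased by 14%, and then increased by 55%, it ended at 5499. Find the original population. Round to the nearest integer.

Undoing the 55% increase: 5499 ÷ 1.55 ≈ 3547.741935.
Undoing the 14% decrease: 3547.741935 ÷ 0.86 ≈ 4125.

4125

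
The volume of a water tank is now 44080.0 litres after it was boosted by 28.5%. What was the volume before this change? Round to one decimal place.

The overall multiplier applied was 1.285.
So the original volume was 44080.0 ÷ 1.285 ≈ 34303.5 litres.

34303.5 litres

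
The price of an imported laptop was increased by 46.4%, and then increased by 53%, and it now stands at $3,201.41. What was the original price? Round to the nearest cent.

$1,429.25

The overall multiplier applied was 1.464 × 1.53 = 2.23992.
So the original price was $3,201.41 ÷ 2.23992 ≈ $1,429.25.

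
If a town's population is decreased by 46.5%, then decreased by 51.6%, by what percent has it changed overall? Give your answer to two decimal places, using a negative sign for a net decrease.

-74.11%

A 46.5% decrease multiplies by 0.535.
Then a 51.6% decrease: 0.535 × 0.484 = 0.25894.
Overall factor 0.25894, i.e. -74.11%.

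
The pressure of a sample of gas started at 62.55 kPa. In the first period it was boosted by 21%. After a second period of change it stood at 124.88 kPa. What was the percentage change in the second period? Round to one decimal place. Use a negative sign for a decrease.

After the first period: 62.55 × 1.21 = 75.6855.
Second-period multiplier: 124.88 ÷ 75.6855 ≈ 1.64999.
That is a change of 65.0%.

65.0%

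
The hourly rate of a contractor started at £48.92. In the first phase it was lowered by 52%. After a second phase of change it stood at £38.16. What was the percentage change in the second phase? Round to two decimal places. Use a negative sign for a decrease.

62.51%

After the first phase: £48.92 × 0.48 = £23.4816.
Second-phase multiplier: £38.16 ÷ £23.4816 ≈ 1.625102.
That is a change of 62.51%.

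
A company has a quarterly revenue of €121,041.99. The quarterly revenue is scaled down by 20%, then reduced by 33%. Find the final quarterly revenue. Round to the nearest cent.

€64,878.51

20% decrease: €121,041.99 × 0.8 = €96833.592.
Apply the 33% decrease: €96833.592 × 0.67 = €64878.50664 ≈ €64,878.51.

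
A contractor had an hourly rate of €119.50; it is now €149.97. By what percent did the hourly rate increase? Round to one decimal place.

25.5%

Change: €149.97 − €119.50 = €30.47.
Relative to the original: €30.47 ÷ €119.50 ≈ 25.5%.
So the hourly rate increased by 25.5%.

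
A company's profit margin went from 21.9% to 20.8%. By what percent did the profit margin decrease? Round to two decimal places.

The change is 20.8 − 21.9 = -1.1 percentage points.
Relative to the original 21.9%, that is -1.1 ÷ 21.9 ≈ -5.02%.
So the profit margin fell by 5.02%.

5.02%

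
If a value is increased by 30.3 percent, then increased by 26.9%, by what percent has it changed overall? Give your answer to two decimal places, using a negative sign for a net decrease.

The combined multiplier is 1.303 × 1.269 = 1.653507.
That corresponds to an increase of 65.35%.

65.35%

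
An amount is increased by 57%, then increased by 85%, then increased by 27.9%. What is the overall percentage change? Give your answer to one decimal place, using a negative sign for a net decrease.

A 57% increase multiplies by 1.57.
Then an 85% increase: 1.57 × 1.85 = 2.9045.
Then a 27.9% increase: 2.9045 × 1.279 = 3.7148555.
Overall factor 3.7148555, i.e. 271.5%.

271.5%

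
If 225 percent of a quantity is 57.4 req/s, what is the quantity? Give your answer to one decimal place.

57.4 req/s ÷ 2.25 ≈ 25.5 req/s.

25.5 req/s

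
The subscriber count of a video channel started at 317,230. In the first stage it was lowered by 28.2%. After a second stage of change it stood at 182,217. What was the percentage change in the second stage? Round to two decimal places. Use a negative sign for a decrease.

-20.00%

After the first stage: 317,230 × 0.718 = 227771.14.
Second-stage multiplier: 182,217 ÷ 227771.14 ≈ 0.8.
That is a change of -20.00%.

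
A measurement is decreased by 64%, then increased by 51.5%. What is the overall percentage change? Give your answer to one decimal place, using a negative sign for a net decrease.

The combined multiplier is 0.36 × 1.515 = 0.5454.
That corresponds to a decrease of 45.5%.

-45.5%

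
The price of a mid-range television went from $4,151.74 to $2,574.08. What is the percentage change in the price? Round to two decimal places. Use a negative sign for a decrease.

-38.00%

Change: $2,574.08 − $4,151.74 = -$1,577.66.
Relative to the original: -$1,577.66 ÷ $4,151.74 ≈ -38.00%.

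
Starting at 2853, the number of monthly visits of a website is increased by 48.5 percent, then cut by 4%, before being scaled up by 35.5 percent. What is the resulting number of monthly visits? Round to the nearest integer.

5511

After the 48.5% increase: 2853 × 1.485 = 4236.705.
4% decrease: 4236.705 × 0.96 = 4067.2368.
35.5% increase: 4067.2368 × 1.355 = 5511.105864 ≈ 5511.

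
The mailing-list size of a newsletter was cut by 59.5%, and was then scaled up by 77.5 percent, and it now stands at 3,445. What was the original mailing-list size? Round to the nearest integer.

4,792

Undoing the 77.5% increase: 3,445 ÷ 1.775 ≈ 1940.84507.
Undoing the 59.5% decrease: 1940.84507 ÷ 0.405 ≈ 4,792.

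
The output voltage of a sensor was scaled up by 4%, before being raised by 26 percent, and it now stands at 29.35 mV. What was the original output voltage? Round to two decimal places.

Undoing the 26% increase: 29.35 ÷ 1.26 ≈ 23.293651.
Undoing the 4% increase: 23.293651 ÷ 1.04 ≈ 22.40 mV.

22.40 mV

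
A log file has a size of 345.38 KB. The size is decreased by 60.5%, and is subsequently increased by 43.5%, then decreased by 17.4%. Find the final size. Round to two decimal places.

Each change multiplies by a factor: 0.395 × 1.435 × 0.826 = 0.46819745.
345.38 × 0.46819745 = 161.706035281 ≈ 161.71.

161.71 KB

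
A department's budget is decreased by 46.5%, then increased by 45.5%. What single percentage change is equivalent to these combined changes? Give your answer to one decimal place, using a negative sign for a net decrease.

A 46.5% decrease multiplies by 0.535.
Then a 45.5% increase: 0.535 × 1.455 = 0.778425.
Overall factor 0.778425, i.e. -22.2%.

-22.2%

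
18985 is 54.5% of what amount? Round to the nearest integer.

34835

18985 ÷ 0.545 ≈ 34835.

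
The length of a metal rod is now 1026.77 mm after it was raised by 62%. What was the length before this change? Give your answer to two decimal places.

633.81 mm

The overall multiplier applied was 1.62.
So the original length was 1026.77 ÷ 1.62 ≈ 633.81 mm.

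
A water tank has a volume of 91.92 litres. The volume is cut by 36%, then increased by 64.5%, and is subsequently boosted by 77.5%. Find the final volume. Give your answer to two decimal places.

Each change multiplies by a factor: 0.64 × 1.645 × 1.775 = 1.86872.
91.92 × 1.86872 = 171.7727424 ≈ 171.77.

171.77 litres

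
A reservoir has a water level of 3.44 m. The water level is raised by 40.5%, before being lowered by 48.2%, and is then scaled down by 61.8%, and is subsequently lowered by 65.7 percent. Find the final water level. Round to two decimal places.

Apply the 40.5% increase: 3.44 × 1.405 = 4.8332.
Apply the 48.2% decrease: 4.8332 × 0.518 = 2.5035976.
61.8% decrease: 2.5035976 × 0.382 = 0.9563742832.
65.7% decrease: 0.9563742832 × 0.343 = 0.3280363791376 ≈ 0.33.

0.33 m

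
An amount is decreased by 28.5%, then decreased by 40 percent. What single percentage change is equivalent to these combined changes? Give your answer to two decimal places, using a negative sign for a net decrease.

-57.10%

The combined multiplier is 0.715 × 0.6 = 0.429.
That corresponds to a decrease of 57.10%.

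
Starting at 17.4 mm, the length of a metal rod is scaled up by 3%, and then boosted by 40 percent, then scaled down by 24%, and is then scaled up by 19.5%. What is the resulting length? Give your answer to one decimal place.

22.8 mm

Each change multiplies by a factor: 1.03 × 1.4 × 0.76 × 1.195 = 1.3096244.
17.4 × 1.3096244 = 22.78746456 ≈ 22.8.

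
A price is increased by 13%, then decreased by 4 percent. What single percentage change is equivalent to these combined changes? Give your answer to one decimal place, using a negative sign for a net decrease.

8.5%

A 13% increase multiplies by 1.13.
Then a 4% decrease: 1.13 × 0.96 = 1.0848.
Overall factor 1.0848, i.e. 8.5%.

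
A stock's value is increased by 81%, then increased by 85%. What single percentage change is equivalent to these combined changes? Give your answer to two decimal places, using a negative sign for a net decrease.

The combined multiplier is 1.81 × 1.85 = 3.3485.
That corresponds to an increase of 234.85%.

234.85%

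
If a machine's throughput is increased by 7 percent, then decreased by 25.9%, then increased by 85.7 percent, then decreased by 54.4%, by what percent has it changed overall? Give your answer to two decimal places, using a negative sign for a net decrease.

The combined multiplier is 1.07 × 0.741 × 1.857 × 0.456 = 0.67139597304.
That corresponds to a decrease of 32.86%.

-32.86%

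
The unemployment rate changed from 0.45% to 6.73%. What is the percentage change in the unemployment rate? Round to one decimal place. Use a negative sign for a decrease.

1395.6%

The change is 6.73 − 0.45 = 6.28 percentage points.
Relative to the original 0.45%, that is 6.28 ÷ 0.45 ≈ 1395.6%.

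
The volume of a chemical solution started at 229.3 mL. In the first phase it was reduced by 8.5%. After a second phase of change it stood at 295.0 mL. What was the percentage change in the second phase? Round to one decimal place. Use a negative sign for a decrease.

After the first phase: 229.3 × 0.915 = 209.8095.
Second-phase multiplier: 295.0 ÷ 209.8095 ≈ 1.40604.
That is a change of 40.6%.

40.6%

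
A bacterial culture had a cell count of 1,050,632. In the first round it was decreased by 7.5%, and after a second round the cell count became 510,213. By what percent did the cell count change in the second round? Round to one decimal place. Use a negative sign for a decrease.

-47.5%

After the first round: 1,050,632 × 0.925 = 971834.6.
Second-round multiplier: 510,213 ÷ 971834.6 ≈ 0.525.
That is a change of -47.5%.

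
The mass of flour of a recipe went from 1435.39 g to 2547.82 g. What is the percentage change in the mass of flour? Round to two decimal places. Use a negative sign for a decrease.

77.50%

Change: 2547.82 − 1435.39 = 1112.43.
Relative to the original: 1112.43 ÷ 1435.39 ≈ 77.50%.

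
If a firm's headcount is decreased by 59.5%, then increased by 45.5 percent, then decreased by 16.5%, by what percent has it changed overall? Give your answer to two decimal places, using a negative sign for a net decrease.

-50.80%

The combined multiplier is 0.405 × 1.455 × 0.835 = 0.492044625.
That corresponds to a decrease of 50.80%.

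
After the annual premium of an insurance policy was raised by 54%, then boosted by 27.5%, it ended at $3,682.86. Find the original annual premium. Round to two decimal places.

The overall multiplier applied was 1.54 × 1.275 = 1.9635.
So the original annual premium was $3,682.86 ÷ 1.9635 ≈ $1,875.66.

$1,875.66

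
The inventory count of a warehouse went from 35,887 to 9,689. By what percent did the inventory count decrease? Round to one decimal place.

73.0%

Change: 9,689 − 35,887 = -26,198.
Relative to the original: -26,198 ÷ 35,887 ≈ -73.0%.
So the inventory count decreased by 73.0%.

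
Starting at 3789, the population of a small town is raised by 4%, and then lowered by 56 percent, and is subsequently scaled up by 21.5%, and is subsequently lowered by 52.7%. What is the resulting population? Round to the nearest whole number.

After the 4% increase: 3789 × 1.04 = 3940.56.
56% decrease: 3940.56 × 0.44 = 1733.8464.
21.5% increase: 1733.8464 × 1.215 = 2106.623376.
Apply the 52.7% decrease: 2106.623376 × 0.473 = 996.432856848 ≈ 996.

996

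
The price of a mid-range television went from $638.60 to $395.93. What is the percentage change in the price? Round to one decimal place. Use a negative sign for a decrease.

-38.0%

Change: $395.93 − $638.60 = -$242.67.
Relative to the original: -$242.67 ÷ $638.60 ≈ -38.0%.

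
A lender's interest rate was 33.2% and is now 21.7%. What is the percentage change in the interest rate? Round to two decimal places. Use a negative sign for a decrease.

The change is 21.7 − 33.2 = -11.5 percentage points.
Relative to the original 33.2%, that is -11.5 ÷ 33.2 ≈ -34.64%.

-34.64%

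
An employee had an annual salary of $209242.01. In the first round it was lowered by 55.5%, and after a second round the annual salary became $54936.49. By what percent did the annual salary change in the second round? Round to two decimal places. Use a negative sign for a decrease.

After the first round: $209242.01 × 0.445 = $93112.69445.
Second-round multiplier: $54936.49 ÷ $93112.69445 ≈ 0.59.
That is a change of -41.00%.

-41.00%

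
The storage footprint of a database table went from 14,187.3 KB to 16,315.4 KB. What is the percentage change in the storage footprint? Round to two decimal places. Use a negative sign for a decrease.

Change: 16,315.4 − 14,187.3 = 2,128.1.
Relative to the original: 2,128.1 ÷ 14,187.3 ≈ 15.00%.

15.00%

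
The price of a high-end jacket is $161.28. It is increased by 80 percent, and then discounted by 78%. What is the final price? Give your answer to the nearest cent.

Apply the 80% increase: $161.28 × 1.8 = $290.304.
Apply the 78% decrease: $290.304 × 0.22 = $63.86688 ≈ $63.87.

$63.87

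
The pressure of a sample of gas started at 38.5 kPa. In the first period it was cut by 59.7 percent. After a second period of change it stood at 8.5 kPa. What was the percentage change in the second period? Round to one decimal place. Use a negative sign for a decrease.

After the first period: 38.5 × 0.403 = 15.5155.
Second-period multiplier: 8.5 ÷ 15.5155 ≈ 0.54784.
That is a change of -45.2%.

-45.2%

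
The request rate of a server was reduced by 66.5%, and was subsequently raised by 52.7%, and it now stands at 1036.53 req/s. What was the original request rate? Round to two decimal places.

Undoing the 52.7% increase: 1036.53 ÷ 1.527 ≈ 678.801572.
Undoing the 66.5% decrease: 678.801572 ÷ 0.335 ≈ 2026.27 req/s.

2026.27 req/s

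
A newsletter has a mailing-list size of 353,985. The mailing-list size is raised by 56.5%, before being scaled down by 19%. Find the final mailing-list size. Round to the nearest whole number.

448,729

Each change multiplies by a factor: 1.565 × 0.81 = 1.26765.
353,985 × 1.26765 = 448729.08525 ≈ 448,729.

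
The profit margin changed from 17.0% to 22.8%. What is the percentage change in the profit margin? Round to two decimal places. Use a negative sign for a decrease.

34.12%

The change is 22.8 − 17.0 = 5.8 percentage points.
Relative to the original 17.0%, that is 5.8 ÷ 17.0 ≈ 34.12%.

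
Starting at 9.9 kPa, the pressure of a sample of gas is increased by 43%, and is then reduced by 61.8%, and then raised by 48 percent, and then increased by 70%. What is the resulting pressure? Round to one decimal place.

After the 43% increase: 9.9 × 1.43 = 14.157.
61.8% decrease: 14.157 × 0.382 = 5.407974.
Apply the 48% increase: 5.407974 × 1.48 = 8.00380152.
After the 70% increase: 8.00380152 × 1.7 = 13.606462584 ≈ 13.6.

13.6 kPa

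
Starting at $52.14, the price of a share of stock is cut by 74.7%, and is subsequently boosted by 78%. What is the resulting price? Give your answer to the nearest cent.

74.7% decrease: $52.14 × 0.253 = $13.19142.
After the 78% increase: $13.19142 × 1.78 = $23.4807276 ≈ $23.48.

$23.48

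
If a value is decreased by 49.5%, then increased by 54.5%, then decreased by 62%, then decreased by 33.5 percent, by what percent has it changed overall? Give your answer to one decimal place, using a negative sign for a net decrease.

A 49.5% decrease multiplies by 0.505.
Then a 54.5% increase: 0.505 × 1.545 = 0.780225.
Then a 62% decrease: 0.780225 × 0.38 = 0.2964855.
Then a 33.5% decrease: 0.2964855 × 0.665 = 0.1971628575.
Overall factor 0.1971628575, i.e. -80.3%.

-80.3%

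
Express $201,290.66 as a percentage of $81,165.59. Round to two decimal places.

$201,290.66 ÷ $81,165.59 ≈ 248.00%.

248.00%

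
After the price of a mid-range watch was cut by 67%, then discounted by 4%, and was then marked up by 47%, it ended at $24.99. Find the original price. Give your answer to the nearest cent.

The overall multiplier applied was 0.33 × 0.96 × 1.47 = 0.465696.
So the original price was $24.99 ÷ 0.465696 ≈ $53.66.

$53.66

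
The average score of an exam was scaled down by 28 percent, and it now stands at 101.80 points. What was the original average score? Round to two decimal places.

141.39 points

The overall multiplier applied was 0.72.
So the original average score was 101.80 ÷ 0.72 ≈ 141.39 points.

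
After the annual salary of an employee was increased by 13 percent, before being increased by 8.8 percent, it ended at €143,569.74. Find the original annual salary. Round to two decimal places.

The overall multiplier applied was 1.13 × 1.088 = 1.22944.
So the original annual salary was €143,569.74 ÷ 1.22944 ≈ €116,776.53.

€116,776.53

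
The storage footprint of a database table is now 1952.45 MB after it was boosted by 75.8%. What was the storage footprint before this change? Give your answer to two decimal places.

The overall multiplier applied was 1.758.
So the original storage footprint was 1952.45 ÷ 1.758 ≈ 1110.61 MB.

1110.61 MB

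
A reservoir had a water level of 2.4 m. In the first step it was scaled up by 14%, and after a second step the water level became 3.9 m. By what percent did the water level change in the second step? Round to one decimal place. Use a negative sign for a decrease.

42.5%

After the first step: 2.4 × 1.14 = 2.736.
Second-step multiplier: 3.9 ÷ 2.736 ≈ 1.42544.
That is a change of 42.5%.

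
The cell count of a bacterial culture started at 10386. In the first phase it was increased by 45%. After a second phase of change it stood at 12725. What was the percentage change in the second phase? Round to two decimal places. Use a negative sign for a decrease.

-15.50%

After the first phase: 10386 × 1.45 = 15059.7.
Second-phase multiplier: 12725 ÷ 15059.7 ≈ 0.84497.
That is a change of -15.50%.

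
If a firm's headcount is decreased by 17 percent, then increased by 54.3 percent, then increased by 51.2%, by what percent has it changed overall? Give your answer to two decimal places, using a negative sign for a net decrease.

A 17% decrease multiplies by 0.83.
Then a 54.3% increase: 0.83 × 1.543 = 1.28069.
Then a 51.2% increase: 1.28069 × 1.512 = 1.93640328.
Overall factor 1.93640328, i.e. 93.64%.

93.64%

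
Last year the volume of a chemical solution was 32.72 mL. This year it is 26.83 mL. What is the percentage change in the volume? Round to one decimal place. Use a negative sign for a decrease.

Change: 26.83 − 32.72 = -5.89.
Relative to the original: -5.89 ÷ 32.72 ≈ -18.0%.

-18.0%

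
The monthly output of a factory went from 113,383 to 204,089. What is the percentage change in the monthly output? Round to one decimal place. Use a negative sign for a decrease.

Change: 204,089 − 113,383 = 90,706.
Relative to the original: 90,706 ÷ 113,383 ≈ 80.0%.

80.0%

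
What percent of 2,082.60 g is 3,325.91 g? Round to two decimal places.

159.70%

3,325.91 g ÷ 2,082.60 g ≈ 159.70%.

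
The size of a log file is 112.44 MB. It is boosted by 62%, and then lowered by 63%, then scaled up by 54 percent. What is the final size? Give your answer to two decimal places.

103.79 MB

Apply the 62% increase: 112.44 × 1.62 = 182.1528.
After the 63% decrease: 182.1528 × 0.37 = 67.396536.
After the 54% increase: 67.396536 × 1.54 = 103.79066544 ≈ 103.79.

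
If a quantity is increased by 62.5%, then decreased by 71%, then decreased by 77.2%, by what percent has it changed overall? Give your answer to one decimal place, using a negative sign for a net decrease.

-89.3%

A 62.5% increase multiplies by 1.625.
Then a 71% decrease: 1.625 × 0.29 = 0.47125.
Then a 77.2% decrease: 0.47125 × 0.228 = 0.107445.
Overall factor 0.107445, i.e. -89.3%.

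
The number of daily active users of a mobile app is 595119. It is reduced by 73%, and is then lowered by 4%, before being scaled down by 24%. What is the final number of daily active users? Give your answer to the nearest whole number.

117234

Each change multiplies by a factor: 0.27 × 0.96 × 0.76 = 0.196992.
595119 × 0.196992 = 117233.682048 ≈ 117234.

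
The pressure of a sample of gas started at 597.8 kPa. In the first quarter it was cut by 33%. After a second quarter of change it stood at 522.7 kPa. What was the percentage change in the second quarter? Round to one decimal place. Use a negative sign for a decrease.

30.5%

After the first quarter: 597.8 × 0.67 = 400.526.
Second-quarter multiplier: 522.7 ÷ 400.526 ≈ 1.30503.
That is a change of 30.5%.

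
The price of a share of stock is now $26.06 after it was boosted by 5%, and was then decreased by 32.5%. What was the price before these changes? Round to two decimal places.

$36.77

Undoing the 32.5% decrease: $26.06 ÷ 0.675 ≈ $38.607407.
Undoing the 5% increase: $38.607407 ÷ 1.05 ≈ $36.77.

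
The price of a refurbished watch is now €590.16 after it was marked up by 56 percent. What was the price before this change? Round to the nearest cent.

€378.31

The overall multiplier applied was 1.56.
So the original price was €590.16 ÷ 1.56 ≈ €378.31.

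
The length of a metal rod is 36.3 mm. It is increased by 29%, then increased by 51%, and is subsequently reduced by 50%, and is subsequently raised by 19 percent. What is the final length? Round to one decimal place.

42.1 mm

29% increase: 36.3 × 1.29 = 46.827.
Apply the 51% increase: 46.827 × 1.51 = 70.70877.
Apply the 50% decrease: 70.70877 × 0.5 = 35.354385.
Apply the 19% increase: 35.354385 × 1.19 = 42.07171815 ≈ 42.1.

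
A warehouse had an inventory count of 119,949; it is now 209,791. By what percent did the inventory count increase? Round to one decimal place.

74.9%

Change: 209,791 − 119,949 = 89,842.
Relative to the original: 89,842 ÷ 119,949 ≈ 74.9%.
So the inventory count increased by 74.9%.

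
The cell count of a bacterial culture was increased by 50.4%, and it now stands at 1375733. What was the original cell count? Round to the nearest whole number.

The overall multiplier applied was 1.504.
So the original cell count was 1375733 ÷ 1.504 ≈ 914716.

914716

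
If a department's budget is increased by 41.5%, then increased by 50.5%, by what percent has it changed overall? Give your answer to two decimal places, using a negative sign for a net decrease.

112.96%

A 41.5% increase multiplies by 1.415.
Then a 50.5% increase: 1.415 × 1.505 = 2.129575.
Overall factor 2.129575, i.e. 112.96%.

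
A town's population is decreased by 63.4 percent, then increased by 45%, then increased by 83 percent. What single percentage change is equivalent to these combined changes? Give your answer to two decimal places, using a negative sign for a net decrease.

A 63.4% decrease multiplies by 0.366.
Then a 45% increase: 0.366 × 1.45 = 0.5307.
Then an 83% increase: 0.5307 × 1.83 = 0.971181.
Overall factor 0.971181, i.e. -2.88%.

-2.88%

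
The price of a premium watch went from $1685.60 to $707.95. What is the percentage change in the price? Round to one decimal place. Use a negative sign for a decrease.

Change: $707.95 − $1685.60 = -$977.65.
Relative to the original: -$977.65 ÷ $1685.60 ≈ -58.0%.

-58.0%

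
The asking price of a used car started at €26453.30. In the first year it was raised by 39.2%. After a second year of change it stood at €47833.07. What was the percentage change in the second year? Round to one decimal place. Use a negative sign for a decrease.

29.9%

After the first year: €26453.30 × 1.392 = €36822.9936.
Second-year multiplier: €47833.07 ÷ €36822.9936 ≈ 1.299.
That is a change of 29.9%.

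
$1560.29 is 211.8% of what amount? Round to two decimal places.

$736.68

$1560.29 ÷ 2.118 ≈ $736.68.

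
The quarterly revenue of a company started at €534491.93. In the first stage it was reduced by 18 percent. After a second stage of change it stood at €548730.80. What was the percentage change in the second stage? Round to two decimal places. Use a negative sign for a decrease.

25.20%

After the first stage: €534491.93 × 0.82 = €438283.3826.
Second-stage multiplier: €548730.80 ÷ €438283.3826 ≈ 1.252.
That is a change of 25.20%.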